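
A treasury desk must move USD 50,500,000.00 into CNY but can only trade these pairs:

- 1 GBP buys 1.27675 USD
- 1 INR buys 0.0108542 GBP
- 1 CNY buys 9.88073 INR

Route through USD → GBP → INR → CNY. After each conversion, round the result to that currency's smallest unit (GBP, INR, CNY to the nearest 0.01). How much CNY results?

USD 50,500,000.00 ÷ 1.27675 = GBP 39,553,553.95
GBP 39,553,553.95 ÷ 0.0108542 = INR 3,644,078,232.39
INR 3,644,078,232.39 ÷ 9.88073 = CNY 368,806,579.31

CNY 368,806,579.31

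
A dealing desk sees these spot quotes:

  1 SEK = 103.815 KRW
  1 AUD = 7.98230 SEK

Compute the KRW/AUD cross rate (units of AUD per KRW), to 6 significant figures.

1 KRW ÷ 103.815 = 0.00963252 SEK
0.00963252 SEK ÷ 7.98230 = 0.00120673 AUD

KRW/AUD = 0.00120673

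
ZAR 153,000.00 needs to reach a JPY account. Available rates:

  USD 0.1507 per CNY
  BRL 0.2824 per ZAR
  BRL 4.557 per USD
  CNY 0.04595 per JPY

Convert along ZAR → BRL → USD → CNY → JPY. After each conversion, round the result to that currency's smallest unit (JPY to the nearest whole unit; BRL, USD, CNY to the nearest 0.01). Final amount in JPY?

JPY 1,369,236

ZAR 153,000.00 × 0.2824 = BRL 43,207.20
BRL 43,207.20 ÷ 4.557 = USD 9,481.50
USD 9,481.50 ÷ 0.1507 = CNY 62,916.39
CNY 62,916.39 ÷ 0.04595 = JPY 1,369,236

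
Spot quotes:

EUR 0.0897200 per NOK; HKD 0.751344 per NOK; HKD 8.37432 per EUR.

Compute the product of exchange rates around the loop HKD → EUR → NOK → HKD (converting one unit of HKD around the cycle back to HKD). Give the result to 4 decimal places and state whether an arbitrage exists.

1.0000 (no arbitrage)

Around HKD → EUR → NOK → HKD: 1 ÷ 8.37432 ÷ 0.0897200 × 0.751344 = 1.000000
Product ≈ 1 (deviation 0.000%, within rounding noise).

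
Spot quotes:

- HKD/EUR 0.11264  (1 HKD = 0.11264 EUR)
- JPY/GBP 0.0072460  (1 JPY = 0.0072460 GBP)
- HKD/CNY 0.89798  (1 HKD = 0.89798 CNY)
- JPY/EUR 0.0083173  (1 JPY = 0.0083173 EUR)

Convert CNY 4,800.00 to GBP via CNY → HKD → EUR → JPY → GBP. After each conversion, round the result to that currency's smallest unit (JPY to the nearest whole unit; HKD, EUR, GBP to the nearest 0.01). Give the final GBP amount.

GBP 524.55

CNY 4,800.00 ÷ 0.89798 = HKD 5,345.33
HKD 5,345.33 × 0.11264 = EUR 602.10
EUR 602.10 ÷ 0.0083173 = JPY 72,391
JPY 72,391 × 0.0072460 = GBP 524.55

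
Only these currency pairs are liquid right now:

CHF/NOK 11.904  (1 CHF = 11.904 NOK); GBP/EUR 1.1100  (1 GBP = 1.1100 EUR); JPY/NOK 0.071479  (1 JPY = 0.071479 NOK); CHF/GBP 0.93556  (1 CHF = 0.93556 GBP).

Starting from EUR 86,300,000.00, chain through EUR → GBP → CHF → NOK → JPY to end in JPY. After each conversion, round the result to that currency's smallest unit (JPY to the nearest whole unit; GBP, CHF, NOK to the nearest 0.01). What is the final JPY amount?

EUR 86,300,000.00 ÷ 1.1100 = GBP 77,747,747.75
GBP 77,747,747.75 ÷ 0.93556 = CHF 83,102,898.53
CHF 83,102,898.53 × 11.904 = NOK 989,256,904.10
NOK 989,256,904.10 ÷ 0.071479 = JPY 13,839,825,740

JPY 13,839,825,740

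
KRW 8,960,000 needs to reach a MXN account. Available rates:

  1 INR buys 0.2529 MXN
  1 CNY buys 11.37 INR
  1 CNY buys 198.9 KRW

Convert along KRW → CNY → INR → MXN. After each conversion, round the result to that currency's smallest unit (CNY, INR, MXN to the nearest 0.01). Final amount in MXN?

KRW 8,960,000 ÷ 198.9 = CNY 45,047.76
CNY 45,047.76 × 11.37 = INR 512,193.03
INR 512,193.03 × 0.2529 = MXN 129,533.62

MXN 129,533.62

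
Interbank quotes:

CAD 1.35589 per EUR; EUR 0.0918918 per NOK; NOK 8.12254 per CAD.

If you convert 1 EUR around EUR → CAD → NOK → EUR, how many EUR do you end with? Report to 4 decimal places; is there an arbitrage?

Around EUR → CAD → NOK → EUR: 1 × 1.35589 × 8.12254 × 0.0918918 = 1.012029
Product > 1; profitable direction is EUR → CAD → NOK → EUR.

1.0120 (arbitrage exists)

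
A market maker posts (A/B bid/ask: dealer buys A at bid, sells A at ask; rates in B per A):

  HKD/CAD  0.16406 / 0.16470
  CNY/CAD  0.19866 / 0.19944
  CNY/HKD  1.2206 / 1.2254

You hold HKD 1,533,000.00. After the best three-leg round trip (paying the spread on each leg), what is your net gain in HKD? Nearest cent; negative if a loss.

Best loop HKD → CAD → CNY → HKD:
HKD 1,533,000.00 × 0.16406 (sell HKD at bid) = CAD 251,503.98
CAD 251,503.98 ÷ 0.19944 (buy CNY at ask) = CNY 1,261,050.84
CNY 1,261,050.84 × 1.2206 (sell CNY at bid) = HKD 1,539,238.66

Net profit: HKD 6,238.66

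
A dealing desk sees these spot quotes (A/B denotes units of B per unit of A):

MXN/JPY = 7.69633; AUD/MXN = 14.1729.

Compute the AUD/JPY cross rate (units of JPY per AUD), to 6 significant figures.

AUD/JPY = 109.079

1 AUD × 14.1729 = 14.1729 MXN
14.1729 MXN × 7.69633 = 109.079 JPY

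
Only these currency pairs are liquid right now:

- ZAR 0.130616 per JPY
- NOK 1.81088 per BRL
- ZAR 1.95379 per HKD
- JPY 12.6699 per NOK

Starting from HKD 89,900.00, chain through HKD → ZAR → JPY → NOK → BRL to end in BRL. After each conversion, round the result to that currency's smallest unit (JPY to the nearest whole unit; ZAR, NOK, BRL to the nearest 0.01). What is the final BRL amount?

HKD 89,900.00 × 1.95379 = ZAR 175,645.72
ZAR 175,645.72 ÷ 0.130616 = JPY 1,344,749
JPY 1,344,749 ÷ 12.6699 = NOK 106,137.30
NOK 106,137.30 ÷ 1.81088 = BRL 58,610.90

BRL 58,610.90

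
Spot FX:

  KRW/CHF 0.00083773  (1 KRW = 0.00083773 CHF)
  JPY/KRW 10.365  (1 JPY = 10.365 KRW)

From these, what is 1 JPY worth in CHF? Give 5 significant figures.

1 JPY × 10.365 = 10.365 KRW
10.365 KRW × 0.00083773 = 0.00868307 CHF

JPY/CHF = 0.0086831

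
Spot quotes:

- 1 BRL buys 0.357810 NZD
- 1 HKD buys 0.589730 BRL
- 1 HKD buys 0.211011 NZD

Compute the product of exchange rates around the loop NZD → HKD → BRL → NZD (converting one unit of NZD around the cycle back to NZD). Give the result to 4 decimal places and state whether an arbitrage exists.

1.0000 (no arbitrage)

Around NZD → HKD → BRL → NZD: 1 ÷ 0.211011 × 0.589730 × 0.357810 = 1.000001
Product ≈ 1 (deviation 0.000%, within rounding noise).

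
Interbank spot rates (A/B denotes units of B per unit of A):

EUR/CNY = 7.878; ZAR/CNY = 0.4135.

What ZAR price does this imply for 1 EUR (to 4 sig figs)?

1 EUR × 7.878 = 7.878 CNY
7.878 CNY ÷ 0.4135 = 19.052 ZAR

EUR/ZAR = 19.05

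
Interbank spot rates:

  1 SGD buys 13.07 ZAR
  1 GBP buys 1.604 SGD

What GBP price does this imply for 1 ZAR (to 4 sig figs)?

1 ZAR ÷ 13.07 = 0.0765111 SGD
0.0765111 SGD ÷ 1.604 = 0.0477002 GBP

ZAR/GBP = 0.04770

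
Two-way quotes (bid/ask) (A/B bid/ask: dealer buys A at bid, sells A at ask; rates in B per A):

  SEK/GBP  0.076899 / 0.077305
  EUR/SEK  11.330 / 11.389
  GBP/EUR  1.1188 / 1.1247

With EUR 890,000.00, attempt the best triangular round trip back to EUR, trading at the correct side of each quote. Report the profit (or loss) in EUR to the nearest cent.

Net profit: EUR 8,793.94

Best loop EUR → GBP → SEK → EUR:
EUR 890,000.00 ÷ 1.1247 (buy GBP at ask) = GBP 791,322.13
GBP 791,322.13 ÷ 0.077305 (buy SEK at ask) = SEK 10,236,364.15
SEK 10,236,364.15 ÷ 11.389 (buy EUR at ask) = EUR 898,793.94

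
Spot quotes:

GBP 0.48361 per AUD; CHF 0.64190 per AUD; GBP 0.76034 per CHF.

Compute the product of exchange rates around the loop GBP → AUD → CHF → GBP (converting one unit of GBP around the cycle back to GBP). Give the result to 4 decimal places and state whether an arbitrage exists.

Around GBP → AUD → CHF → GBP: 1 ÷ 0.48361 × 0.64190 × 0.76034 = 1.009206
Product > 1; profitable direction is GBP → AUD → CHF → GBP.

1.0092 (arbitrage exists)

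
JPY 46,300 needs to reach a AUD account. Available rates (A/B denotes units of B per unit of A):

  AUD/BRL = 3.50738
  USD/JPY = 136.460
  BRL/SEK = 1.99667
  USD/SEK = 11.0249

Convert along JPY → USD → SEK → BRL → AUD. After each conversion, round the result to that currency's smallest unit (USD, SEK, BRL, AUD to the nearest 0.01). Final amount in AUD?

JPY 46,300 ÷ 136.460 = USD 339.29
USD 339.29 × 11.0249 = SEK 3,740.64
SEK 3,740.64 ÷ 1.99667 = BRL 1,873.44
BRL 1,873.44 ÷ 3.50738 = AUD 534.14

AUD 534.14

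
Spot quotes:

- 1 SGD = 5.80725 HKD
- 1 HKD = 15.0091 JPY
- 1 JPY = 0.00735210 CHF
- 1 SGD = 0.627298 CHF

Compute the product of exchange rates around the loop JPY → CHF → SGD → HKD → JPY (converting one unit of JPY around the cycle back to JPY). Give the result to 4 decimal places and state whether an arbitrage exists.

1.0216 (arbitrage exists)

Around JPY → CHF → SGD → HKD → JPY: 1 × 0.00735210 ÷ 0.627298 × 5.80725 × 15.0091 = 1.021557
Product > 1; profitable direction is JPY → CHF → SGD → HKD → JPY.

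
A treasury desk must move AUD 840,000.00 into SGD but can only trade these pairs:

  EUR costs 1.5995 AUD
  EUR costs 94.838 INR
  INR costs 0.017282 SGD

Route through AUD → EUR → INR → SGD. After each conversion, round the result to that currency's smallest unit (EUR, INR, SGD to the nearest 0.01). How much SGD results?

AUD 840,000.00 ÷ 1.5995 = EUR 525,164.11
EUR 525,164.11 × 94.838 = INR 49,805,513.86
INR 49,805,513.86 × 0.017282 = SGD 860,738.89

SGD 860,738.89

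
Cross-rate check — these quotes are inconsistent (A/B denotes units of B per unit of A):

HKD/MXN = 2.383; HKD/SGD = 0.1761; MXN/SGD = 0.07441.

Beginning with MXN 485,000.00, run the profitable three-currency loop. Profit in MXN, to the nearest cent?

Profit: MXN 3,357.35

Profitable loop is MXN → SGD → HKD → MXN:
MXN 485,000.00 × 0.07441 = SGD 36,088.85
SGD 36,088.85 ÷ 0.1761 = HKD 204,933.84
HKD 204,933.84 × 2.383 = MXN 488,357.35
Profit = MXN 488,357.35 − MXN 485,000.00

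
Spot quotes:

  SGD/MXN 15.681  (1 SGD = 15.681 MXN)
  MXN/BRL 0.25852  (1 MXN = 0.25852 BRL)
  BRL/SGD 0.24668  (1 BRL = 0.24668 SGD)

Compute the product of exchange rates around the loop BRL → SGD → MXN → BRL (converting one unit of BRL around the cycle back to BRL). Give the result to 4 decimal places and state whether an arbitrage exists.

Around BRL → SGD → MXN → BRL: 1 × 0.24668 × 15.681 × 0.25852 = 1.000004
Product ≈ 1 (deviation 0.000%, within rounding noise).

1.0000 (no arbitrage)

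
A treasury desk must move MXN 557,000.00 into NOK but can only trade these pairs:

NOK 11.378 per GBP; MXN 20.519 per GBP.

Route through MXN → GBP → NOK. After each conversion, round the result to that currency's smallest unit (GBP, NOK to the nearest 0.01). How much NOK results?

MXN 557,000.00 ÷ 20.519 = GBP 27,145.57
GBP 27,145.57 × 11.378 = NOK 308,862.30

NOK 308,862.30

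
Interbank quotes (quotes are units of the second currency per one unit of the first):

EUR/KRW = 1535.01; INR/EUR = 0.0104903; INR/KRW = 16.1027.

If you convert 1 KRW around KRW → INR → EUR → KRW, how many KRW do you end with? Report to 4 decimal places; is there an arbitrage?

1.0000 (no arbitrage)

Around KRW → INR → EUR → KRW: 1 ÷ 16.1027 × 0.0104903 × 1535.01 = 1.000001
Product ≈ 1 (deviation 0.000%, within rounding noise).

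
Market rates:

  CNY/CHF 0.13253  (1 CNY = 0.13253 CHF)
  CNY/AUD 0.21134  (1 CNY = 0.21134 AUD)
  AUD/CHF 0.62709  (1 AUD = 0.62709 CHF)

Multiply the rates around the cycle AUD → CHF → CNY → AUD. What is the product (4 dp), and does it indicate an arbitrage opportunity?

Around AUD → CHF → CNY → AUD: 1 × 0.62709 ÷ 0.13253 × 0.21134 = 0.999994
Product ≈ 1 (deviation 0.001%, within rounding noise).

1.0000 (no arbitrage)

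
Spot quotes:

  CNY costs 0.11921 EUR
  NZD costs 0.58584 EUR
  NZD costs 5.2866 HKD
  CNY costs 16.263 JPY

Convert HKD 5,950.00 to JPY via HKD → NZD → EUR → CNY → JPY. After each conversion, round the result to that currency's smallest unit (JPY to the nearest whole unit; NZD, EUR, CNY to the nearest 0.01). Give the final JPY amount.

JPY 89,952

HKD 5,950.00 ÷ 5.2866 = NZD 1,125.49
NZD 1,125.49 × 0.58584 = EUR 659.36
EUR 659.36 ÷ 0.11921 = CNY 5,531.08
CNY 5,531.08 × 16.263 = JPY 89,952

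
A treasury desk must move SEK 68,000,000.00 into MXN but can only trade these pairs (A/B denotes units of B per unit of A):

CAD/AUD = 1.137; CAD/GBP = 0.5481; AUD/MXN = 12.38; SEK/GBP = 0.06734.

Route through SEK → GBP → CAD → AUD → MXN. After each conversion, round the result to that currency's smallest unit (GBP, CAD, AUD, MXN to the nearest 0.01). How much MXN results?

SEK 68,000,000.00 × 0.06734 = GBP 4,579,120.00
GBP 4,579,120.00 ÷ 0.5481 = CAD 8,354,533.84
CAD 8,354,533.84 × 1.137 = AUD 9,499,104.98
AUD 9,499,104.98 × 12.38 = MXN 117,598,919.65

MXN 117,598,919.65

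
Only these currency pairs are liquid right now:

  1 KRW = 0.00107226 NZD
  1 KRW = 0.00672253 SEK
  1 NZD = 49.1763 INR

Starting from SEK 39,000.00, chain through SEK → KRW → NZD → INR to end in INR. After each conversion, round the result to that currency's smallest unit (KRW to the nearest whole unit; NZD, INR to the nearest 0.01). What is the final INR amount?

SEK 39,000.00 ÷ 0.00672253 = KRW 5,801,387
KRW 5,801,387 × 0.00107226 = NZD 6,220.60
NZD 6,220.60 × 49.1763 = INR 305,906.09

INR 305,906.09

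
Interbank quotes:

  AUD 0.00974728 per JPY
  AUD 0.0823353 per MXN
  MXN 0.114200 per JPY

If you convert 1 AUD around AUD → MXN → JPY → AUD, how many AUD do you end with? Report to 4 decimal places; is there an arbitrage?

1.0366 (arbitrage exists)

Around AUD → MXN → JPY → AUD: 1 ÷ 0.0823353 ÷ 0.114200 × 0.00974728 = 1.036648
Product > 1; profitable direction is AUD → MXN → JPY → AUD.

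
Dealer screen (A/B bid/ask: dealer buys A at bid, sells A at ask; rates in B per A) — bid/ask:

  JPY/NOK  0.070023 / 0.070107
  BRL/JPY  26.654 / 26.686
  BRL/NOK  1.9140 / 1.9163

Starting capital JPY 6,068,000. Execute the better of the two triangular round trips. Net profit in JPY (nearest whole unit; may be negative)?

Net profit: JPY 139,870

Best loop JPY → BRL → NOK → JPY:
JPY 6,068,000 ÷ 26.686 (buy BRL at ask) = BRL 227,385.15
BRL 227,385.15 × 1.9140 (sell BRL at bid) = NOK 435,215.17
NOK 435,215.17 ÷ 0.070107 (buy JPY at ask) = JPY 6,207,870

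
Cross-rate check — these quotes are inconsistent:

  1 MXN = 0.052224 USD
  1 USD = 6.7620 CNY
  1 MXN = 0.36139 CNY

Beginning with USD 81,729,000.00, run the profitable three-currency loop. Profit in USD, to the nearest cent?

Profitable loop is USD → MXN → CNY → USD:
USD 81,729,000.00 ÷ 0.052224 = MXN 1,564,970,128.68
MXN 1,564,970,128.68 × 0.36139 = CNY 565,564,554.80
CNY 565,564,554.80 ÷ 6.7620 = USD 83,638,650.52
Profit = USD 83,638,650.52 − USD 81,729,000.00

Profit: USD 1,909,650.52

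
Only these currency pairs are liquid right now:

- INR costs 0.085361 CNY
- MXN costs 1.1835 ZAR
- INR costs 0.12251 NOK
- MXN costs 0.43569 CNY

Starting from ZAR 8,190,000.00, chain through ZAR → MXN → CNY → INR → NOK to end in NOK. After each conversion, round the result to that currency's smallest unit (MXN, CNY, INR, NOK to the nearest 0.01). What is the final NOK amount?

ZAR 8,190,000.00 ÷ 1.1835 = MXN 6,920,152.09
MXN 6,920,152.09 × 0.43569 = CNY 3,015,041.06
CNY 3,015,041.06 ÷ 0.085361 = INR 35,321,060.67
INR 35,321,060.67 × 0.12251 = NOK 4,327,183.14

NOK 4,327,183.14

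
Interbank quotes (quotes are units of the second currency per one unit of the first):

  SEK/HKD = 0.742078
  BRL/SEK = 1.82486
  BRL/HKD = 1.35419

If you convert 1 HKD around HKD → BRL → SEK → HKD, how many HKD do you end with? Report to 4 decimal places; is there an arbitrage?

1.0000 (no arbitrage)

Around HKD → BRL → SEK → HKD: 1 ÷ 1.35419 × 1.82486 × 0.742078 = 0.999999
Product ≈ 1 (deviation 0.000%, within rounding noise).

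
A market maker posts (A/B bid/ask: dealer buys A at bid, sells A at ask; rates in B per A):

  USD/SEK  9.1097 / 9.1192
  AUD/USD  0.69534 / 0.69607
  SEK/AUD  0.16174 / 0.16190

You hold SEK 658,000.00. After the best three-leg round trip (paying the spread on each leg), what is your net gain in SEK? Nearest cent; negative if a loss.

Net profit: SEK 16,131.50

Best loop SEK → AUD → USD → SEK:
SEK 658,000.00 × 0.16174 (sell SEK at bid) = AUD 106,424.92
AUD 106,424.92 × 0.69534 (sell AUD at bid) = USD 74,001.50
USD 74,001.50 × 9.1097 (sell USD at bid) = SEK 674,131.50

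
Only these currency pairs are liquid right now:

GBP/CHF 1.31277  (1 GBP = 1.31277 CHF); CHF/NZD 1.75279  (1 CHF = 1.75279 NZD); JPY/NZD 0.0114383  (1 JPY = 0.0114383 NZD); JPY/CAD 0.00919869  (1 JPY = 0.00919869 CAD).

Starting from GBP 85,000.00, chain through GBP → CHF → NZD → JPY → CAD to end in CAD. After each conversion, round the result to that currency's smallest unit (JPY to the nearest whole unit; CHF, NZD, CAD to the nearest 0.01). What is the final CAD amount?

CAD 157,290.30

GBP 85,000.00 × 1.31277 = CHF 111,585.45
CHF 111,585.45 × 1.75279 = NZD 195,585.86
NZD 195,585.86 ÷ 0.0114383 = JPY 17,099,207
JPY 17,099,207 × 0.00919869 = CAD 157,290.30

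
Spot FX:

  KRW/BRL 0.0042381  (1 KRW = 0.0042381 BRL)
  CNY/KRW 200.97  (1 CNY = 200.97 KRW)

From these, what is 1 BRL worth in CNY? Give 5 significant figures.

BRL/CNY = 1.1741

1 BRL ÷ 0.0042381 = 235.955 KRW
235.955 KRW ÷ 200.97 = 1.17408 CNY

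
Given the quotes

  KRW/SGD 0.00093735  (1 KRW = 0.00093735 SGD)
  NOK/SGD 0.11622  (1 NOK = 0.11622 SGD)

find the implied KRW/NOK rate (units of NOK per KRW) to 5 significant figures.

1 KRW × 0.00093735 = 0.00093735 SGD
0.00093735 SGD ÷ 0.11622 = 0.00806531 NOK

KRW/NOK = 0.0080653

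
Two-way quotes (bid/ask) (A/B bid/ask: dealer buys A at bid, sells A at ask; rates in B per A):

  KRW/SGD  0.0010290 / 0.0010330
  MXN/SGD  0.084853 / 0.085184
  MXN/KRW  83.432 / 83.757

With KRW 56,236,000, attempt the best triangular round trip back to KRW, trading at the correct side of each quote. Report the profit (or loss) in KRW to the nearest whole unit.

Net profit: KRW 440,683

Best loop KRW → SGD → MXN → KRW:
KRW 56,236,000 × 0.0010290 (sell KRW at bid) = SGD 57,866.84
SGD 57,866.84 ÷ 0.085184 (buy MXN at ask) = MXN 679,315.88
MXN 679,315.88 × 83.432 (sell MXN at bid) = KRW 56,676,683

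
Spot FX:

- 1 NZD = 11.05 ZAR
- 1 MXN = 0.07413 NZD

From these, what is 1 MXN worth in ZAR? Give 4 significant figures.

MXN/ZAR = 0.8191

1 MXN × 0.07413 = 0.07413 NZD
0.07413 NZD × 11.05 = 0.819137 ZAR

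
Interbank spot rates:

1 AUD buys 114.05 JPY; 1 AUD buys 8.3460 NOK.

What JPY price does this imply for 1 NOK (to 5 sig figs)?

NOK/JPY = 13.665

1 NOK ÷ 8.3460 = 0.119818 AUD
0.119818 AUD × 114.05 = 13.6652 JPY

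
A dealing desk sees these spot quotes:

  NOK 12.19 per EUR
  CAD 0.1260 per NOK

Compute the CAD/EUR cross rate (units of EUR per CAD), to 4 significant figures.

1 CAD ÷ 0.1260 = 7.93651 NOK
7.93651 NOK ÷ 12.19 = 0.651067 EUR

CAD/EUR = 0.6511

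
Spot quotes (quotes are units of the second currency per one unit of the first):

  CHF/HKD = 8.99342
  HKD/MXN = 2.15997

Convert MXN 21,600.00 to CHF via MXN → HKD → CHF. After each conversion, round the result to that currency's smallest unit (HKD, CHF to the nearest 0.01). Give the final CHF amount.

CHF 1,111.94

MXN 21,600.00 ÷ 2.15997 = HKD 10,000.14
HKD 10,000.14 ÷ 8.99342 = CHF 1,111.94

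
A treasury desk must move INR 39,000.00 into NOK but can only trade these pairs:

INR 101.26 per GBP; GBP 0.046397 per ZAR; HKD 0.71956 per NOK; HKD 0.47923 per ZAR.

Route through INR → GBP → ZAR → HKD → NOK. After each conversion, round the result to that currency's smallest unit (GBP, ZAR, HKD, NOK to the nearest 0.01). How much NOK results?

NOK 5,528.61

INR 39,000.00 ÷ 101.26 = GBP 385.15
GBP 385.15 ÷ 0.046397 = ZAR 8,301.18
ZAR 8,301.18 × 0.47923 = HKD 3,978.17
HKD 3,978.17 ÷ 0.71956 = NOK 5,528.61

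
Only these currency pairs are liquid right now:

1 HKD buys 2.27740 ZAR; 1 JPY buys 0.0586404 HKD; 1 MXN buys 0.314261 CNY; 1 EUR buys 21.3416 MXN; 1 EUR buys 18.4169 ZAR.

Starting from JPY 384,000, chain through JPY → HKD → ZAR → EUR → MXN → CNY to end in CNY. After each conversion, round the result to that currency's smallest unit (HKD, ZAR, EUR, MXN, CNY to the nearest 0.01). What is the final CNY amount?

JPY 384,000 × 0.0586404 = HKD 22,517.91
HKD 22,517.91 × 2.27740 = ZAR 51,282.29
ZAR 51,282.29 ÷ 18.4169 = EUR 2,784.52
EUR 2,784.52 × 21.3416 = MXN 59,426.11
MXN 59,426.11 × 0.314261 = CNY 18,675.31

CNY 18,675.31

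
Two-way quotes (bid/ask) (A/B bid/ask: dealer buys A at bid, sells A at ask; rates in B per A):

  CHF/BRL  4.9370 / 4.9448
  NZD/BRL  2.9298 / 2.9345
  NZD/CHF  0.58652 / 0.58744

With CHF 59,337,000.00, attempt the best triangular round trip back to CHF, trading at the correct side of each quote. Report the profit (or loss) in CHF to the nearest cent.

Best loop CHF → NZD → BRL → CHF:
CHF 59,337,000.00 ÷ 0.58744 (buy NZD at ask) = NZD 101,009,464.80
NZD 101,009,464.80 × 2.9298 (sell NZD at bid) = BRL 295,937,529.96
BRL 295,937,529.96 ÷ 4.9448 (buy CHF at ask) = CHF 59,848,230.46

Net profit: CHF 511,230.46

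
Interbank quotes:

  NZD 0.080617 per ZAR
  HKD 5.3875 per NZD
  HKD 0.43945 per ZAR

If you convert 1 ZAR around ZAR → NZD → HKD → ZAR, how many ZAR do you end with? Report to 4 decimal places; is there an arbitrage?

0.9883 (arbitrage exists)

Around ZAR → NZD → HKD → ZAR: 1 × 0.080617 × 5.3875 ÷ 0.43945 = 0.988336
Product < 1; profitable direction is ZAR → HKD → NZD → ZAR.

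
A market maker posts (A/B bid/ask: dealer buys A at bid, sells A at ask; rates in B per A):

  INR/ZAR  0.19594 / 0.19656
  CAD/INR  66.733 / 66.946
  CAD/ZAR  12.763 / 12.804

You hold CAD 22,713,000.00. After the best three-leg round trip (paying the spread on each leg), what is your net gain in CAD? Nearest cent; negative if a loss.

Best loop CAD → INR → ZAR → CAD:
CAD 22,713,000.00 × 66.733 (sell CAD at bid) = INR 1,515,706,629.00
INR 1,515,706,629.00 × 0.19594 (sell INR at bid) = ZAR 296,987,556.89
ZAR 296,987,556.89 ÷ 12.804 (buy CAD at ask) = CAD 23,194,904.47

Net profit: CAD 481,904.47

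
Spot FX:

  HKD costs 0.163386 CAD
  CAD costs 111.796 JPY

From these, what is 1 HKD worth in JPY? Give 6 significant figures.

HKD/JPY = 18.2659

1 HKD × 0.163386 = 0.163386 CAD
0.163386 CAD × 111.796 = 18.2659 JPY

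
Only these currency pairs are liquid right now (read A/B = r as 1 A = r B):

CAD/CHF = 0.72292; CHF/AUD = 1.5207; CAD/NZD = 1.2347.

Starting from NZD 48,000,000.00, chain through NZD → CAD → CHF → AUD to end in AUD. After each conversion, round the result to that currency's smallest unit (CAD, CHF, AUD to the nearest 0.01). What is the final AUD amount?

AUD 42,737,939.02

NZD 48,000,000.00 ÷ 1.2347 = CAD 38,875,840.29
CAD 38,875,840.29 × 0.72292 = CHF 28,104,122.46
CHF 28,104,122.46 × 1.5207 = AUD 42,737,939.02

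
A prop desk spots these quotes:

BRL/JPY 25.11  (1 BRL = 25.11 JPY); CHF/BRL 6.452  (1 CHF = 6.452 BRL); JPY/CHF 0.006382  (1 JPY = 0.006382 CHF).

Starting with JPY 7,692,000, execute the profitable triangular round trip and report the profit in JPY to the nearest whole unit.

Profitable loop is JPY → CHF → BRL → JPY:
JPY 7,692,000 × 0.006382 = CHF 49,090.34
CHF 49,090.34 × 6.452 = BRL 316,730.90
BRL 316,730.90 × 25.11 = JPY 7,953,113
Profit = JPY 7,953,113 − JPY 7,692,000

Profit: JPY 261,113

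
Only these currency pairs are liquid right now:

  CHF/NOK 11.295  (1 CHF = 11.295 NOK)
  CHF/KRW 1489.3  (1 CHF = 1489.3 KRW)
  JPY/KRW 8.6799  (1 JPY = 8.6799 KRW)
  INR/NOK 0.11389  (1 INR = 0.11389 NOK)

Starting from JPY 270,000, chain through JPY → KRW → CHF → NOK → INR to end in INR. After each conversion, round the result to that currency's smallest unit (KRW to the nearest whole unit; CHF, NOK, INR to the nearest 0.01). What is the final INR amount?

JPY 270,000 × 8.6799 = KRW 2,343,573
KRW 2,343,573 ÷ 1489.3 = CHF 1,573.61
CHF 1,573.61 × 11.295 = NOK 17,773.92
NOK 17,773.92 ÷ 0.11389 = INR 156,062.17

INR 156,062.17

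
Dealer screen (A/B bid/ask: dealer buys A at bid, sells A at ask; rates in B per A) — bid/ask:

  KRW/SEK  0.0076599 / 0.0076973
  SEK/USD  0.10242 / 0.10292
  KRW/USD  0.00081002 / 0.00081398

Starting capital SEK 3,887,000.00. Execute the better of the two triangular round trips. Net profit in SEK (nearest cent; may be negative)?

Net profit: SEK 87,404.74

Best loop SEK → KRW → USD → SEK:
SEK 3,887,000.00 ÷ 0.0076973 (buy KRW at ask) = KRW 504,982,267
KRW 504,982,267 × 0.00081002 (sell KRW at bid) = USD 409,045.74
USD 409,045.74 ÷ 0.10292 (buy SEK at ask) = SEK 3,974,404.74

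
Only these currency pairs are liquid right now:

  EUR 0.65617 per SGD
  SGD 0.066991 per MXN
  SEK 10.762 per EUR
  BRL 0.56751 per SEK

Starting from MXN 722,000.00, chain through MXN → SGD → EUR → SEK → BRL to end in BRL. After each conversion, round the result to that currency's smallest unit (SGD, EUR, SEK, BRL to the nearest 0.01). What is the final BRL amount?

MXN 722,000.00 × 0.066991 = SGD 48,367.50
SGD 48,367.50 × 0.65617 = EUR 31,737.30
EUR 31,737.30 × 10.762 = SEK 341,556.82
SEK 341,556.82 × 0.56751 = BRL 193,836.91

BRL 193,836.91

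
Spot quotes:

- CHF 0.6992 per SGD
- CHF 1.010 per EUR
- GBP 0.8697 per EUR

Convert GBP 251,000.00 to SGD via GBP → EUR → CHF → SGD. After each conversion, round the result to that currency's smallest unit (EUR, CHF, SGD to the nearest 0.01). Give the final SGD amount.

GBP 251,000.00 ÷ 0.8697 = EUR 288,605.27
EUR 288,605.27 × 1.010 = CHF 291,491.32
CHF 291,491.32 ÷ 0.6992 = SGD 416,892.62

SGD 416,892.62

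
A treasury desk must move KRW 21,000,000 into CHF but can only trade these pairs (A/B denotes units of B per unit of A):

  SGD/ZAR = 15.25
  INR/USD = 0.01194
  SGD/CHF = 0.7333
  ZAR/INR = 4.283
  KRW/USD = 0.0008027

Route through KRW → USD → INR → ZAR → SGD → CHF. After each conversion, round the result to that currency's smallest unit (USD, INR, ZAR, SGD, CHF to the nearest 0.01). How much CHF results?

KRW 21,000,000 × 0.0008027 = USD 16,856.70
USD 16,856.70 ÷ 0.01194 = INR 1,411,783.92
INR 1,411,783.92 ÷ 4.283 = ZAR 329,625.01
ZAR 329,625.01 ÷ 15.25 = SGD 21,614.75
SGD 21,614.75 × 0.7333 = CHF 15,850.10

CHF 15,850.10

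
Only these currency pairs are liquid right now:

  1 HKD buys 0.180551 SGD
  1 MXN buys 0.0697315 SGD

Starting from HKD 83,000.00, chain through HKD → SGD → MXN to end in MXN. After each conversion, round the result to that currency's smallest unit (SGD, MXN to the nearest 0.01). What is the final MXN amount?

HKD 83,000.00 × 0.180551 = SGD 14,985.73
SGD 14,985.73 ÷ 0.0697315 = MXN 214,906.18

MXN 214,906.18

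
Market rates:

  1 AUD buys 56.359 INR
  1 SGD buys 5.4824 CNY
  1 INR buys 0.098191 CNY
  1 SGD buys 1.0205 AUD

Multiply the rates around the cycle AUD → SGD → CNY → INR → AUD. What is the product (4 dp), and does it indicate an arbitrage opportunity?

Around AUD → SGD → CNY → INR → AUD: 1 ÷ 1.0205 × 5.4824 ÷ 0.098191 ÷ 56.359 = 0.970784
Product < 1; profitable direction is AUD → INR → CNY → SGD → AUD.

0.9708 (arbitrage exists)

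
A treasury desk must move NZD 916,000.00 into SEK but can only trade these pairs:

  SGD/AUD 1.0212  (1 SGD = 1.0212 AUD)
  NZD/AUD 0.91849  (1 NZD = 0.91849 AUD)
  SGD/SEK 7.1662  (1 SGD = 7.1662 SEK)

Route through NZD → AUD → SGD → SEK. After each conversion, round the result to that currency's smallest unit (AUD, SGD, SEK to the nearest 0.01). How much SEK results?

NZD 916,000.00 × 0.91849 = AUD 841,336.84
AUD 841,336.84 ÷ 1.0212 = SGD 823,870.78
SGD 823,870.78 × 7.1662 = SEK 5,904,022.78

SEK 5,904,022.78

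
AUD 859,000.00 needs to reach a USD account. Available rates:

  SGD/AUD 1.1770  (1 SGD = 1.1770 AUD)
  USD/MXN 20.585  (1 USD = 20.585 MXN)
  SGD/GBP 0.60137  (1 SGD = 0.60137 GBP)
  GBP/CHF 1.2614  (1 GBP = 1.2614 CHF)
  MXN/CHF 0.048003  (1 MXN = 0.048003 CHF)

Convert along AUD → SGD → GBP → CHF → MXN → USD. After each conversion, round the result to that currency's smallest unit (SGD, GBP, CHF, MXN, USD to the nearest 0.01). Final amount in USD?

USD 560,263.12

AUD 859,000.00 ÷ 1.1770 = SGD 729,821.58
SGD 729,821.58 × 0.60137 = GBP 438,892.80
GBP 438,892.80 × 1.2614 = CHF 553,619.38
CHF 553,619.38 ÷ 0.048003 = MXN 11,533,016.27
MXN 11,533,016.27 ÷ 20.585 = USD 560,263.12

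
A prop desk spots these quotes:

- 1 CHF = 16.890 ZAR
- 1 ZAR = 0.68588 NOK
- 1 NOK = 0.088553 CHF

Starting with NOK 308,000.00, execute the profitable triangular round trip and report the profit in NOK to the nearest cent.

Profitable loop is NOK → CHF → ZAR → NOK:
NOK 308,000.00 × 0.088553 = CHF 27,274.32
CHF 27,274.32 × 16.890 = ZAR 460,663.33
ZAR 460,663.33 × 0.68588 = NOK 315,959.77
Profit = NOK 315,959.77 − NOK 308,000.00

Profit: NOK 7,959.77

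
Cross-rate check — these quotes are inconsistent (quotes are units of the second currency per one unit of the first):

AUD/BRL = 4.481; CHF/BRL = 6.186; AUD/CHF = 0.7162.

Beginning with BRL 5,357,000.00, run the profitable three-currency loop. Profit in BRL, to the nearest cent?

Profit: BRL 61,166.64

Profitable loop is BRL → CHF → AUD → BRL:
BRL 5,357,000.00 ÷ 6.186 = CHF 865,987.71
CHF 865,987.71 ÷ 0.7162 = AUD 1,209,142.30
AUD 1,209,142.30 × 4.481 = BRL 5,418,166.64
Profit = BRL 5,418,166.64 − BRL 5,357,000.00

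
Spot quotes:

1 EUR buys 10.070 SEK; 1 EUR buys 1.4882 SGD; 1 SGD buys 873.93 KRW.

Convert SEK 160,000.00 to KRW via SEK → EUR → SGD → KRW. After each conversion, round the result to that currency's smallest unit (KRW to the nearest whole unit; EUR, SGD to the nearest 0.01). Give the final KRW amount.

SEK 160,000.00 ÷ 10.070 = EUR 15,888.78
EUR 15,888.78 × 1.4882 = SGD 23,645.68
SGD 23,645.68 × 873.93 = KRW 20,664,669

KRW 20,664,669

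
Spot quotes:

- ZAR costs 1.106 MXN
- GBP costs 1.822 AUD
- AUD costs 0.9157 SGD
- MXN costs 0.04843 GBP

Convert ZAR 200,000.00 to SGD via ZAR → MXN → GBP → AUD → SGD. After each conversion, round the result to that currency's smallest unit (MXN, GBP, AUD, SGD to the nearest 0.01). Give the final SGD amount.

SGD 17,873.16

ZAR 200,000.00 × 1.106 = MXN 221,200.00
MXN 221,200.00 × 0.04843 = GBP 10,712.72
GBP 10,712.72 × 1.822 = AUD 19,518.58
AUD 19,518.58 × 0.9157 = SGD 17,873.16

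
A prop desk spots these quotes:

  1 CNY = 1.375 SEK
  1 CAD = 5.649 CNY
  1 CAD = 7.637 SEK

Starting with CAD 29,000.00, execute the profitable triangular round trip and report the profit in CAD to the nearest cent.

Profit: CAD 495.07

Profitable loop is CAD → CNY → SEK → CAD:
CAD 29,000.00 × 5.649 = CNY 163,821.00
CNY 163,821.00 × 1.375 = SEK 225,253.88
SEK 225,253.88 ÷ 7.637 = CAD 29,495.07
Profit = CAD 29,495.07 − CAD 29,000.00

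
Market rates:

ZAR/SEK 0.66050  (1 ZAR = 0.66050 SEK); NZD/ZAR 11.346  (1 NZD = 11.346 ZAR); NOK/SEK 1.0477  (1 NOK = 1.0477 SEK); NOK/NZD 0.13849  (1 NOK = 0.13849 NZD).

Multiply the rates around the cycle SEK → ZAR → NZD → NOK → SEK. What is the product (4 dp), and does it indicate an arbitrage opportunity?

Around SEK → ZAR → NZD → NOK → SEK: 1 ÷ 0.66050 ÷ 11.346 ÷ 0.13849 × 1.0477 = 1.009492
Product > 1; profitable direction is SEK → ZAR → NZD → NOK → SEK.

1.0095 (arbitrage exists)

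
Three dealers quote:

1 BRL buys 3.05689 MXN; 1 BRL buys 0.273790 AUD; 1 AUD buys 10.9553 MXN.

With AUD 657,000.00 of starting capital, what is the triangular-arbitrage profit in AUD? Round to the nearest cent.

Profit: AUD 12,581.31

Profitable loop is AUD → BRL → MXN → AUD:
AUD 657,000.00 ÷ 0.273790 = BRL 2,399,649.37
BRL 2,399,649.37 × 3.05689 = MXN 7,335,464.15
MXN 7,335,464.15 ÷ 10.9553 = AUD 669,581.31
Profit = AUD 669,581.31 − AUD 657,000.00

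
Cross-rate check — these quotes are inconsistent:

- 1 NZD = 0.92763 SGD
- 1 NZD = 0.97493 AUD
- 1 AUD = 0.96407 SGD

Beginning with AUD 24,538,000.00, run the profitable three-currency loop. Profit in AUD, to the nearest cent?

Profit: AUD 324,590.66

Profitable loop is AUD → SGD → NZD → AUD:
AUD 24,538,000.00 × 0.96407 = SGD 23,656,349.66
SGD 23,656,349.66 ÷ 0.92763 = NZD 25,501,923.89
NZD 25,501,923.89 × 0.97493 = AUD 24,862,590.66
Profit = AUD 24,862,590.66 − AUD 24,538,000.00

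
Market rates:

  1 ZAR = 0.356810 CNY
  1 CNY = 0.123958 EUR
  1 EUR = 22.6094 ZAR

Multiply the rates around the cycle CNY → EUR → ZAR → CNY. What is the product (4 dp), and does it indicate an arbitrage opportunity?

Around CNY → EUR → ZAR → CNY: 1 × 0.123958 × 22.6094 × 0.356810 = 1.000001
Product ≈ 1 (deviation 0.000%, within rounding noise).

1.0000 (no arbitrage)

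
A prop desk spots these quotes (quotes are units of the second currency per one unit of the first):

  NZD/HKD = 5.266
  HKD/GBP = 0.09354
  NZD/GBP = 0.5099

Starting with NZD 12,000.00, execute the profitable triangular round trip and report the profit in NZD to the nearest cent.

Profit: NZD 421.90

Profitable loop is NZD → GBP → HKD → NZD:
NZD 12,000.00 × 0.5099 = GBP 6,118.80
GBP 6,118.80 ÷ 0.09354 = HKD 65,413.73
HKD 65,413.73 ÷ 5.266 = NZD 12,421.90
Profit = NZD 12,421.90 − NZD 12,000.00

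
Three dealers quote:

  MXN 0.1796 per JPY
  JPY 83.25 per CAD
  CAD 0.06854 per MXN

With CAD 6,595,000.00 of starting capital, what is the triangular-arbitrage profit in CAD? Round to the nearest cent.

Profit: CAD 163,486.87

Profitable loop is CAD → JPY → MXN → CAD:
CAD 6,595,000.00 × 83.25 = JPY 549,033,750
JPY 549,033,750 × 0.1796 = MXN 98,606,461.50
MXN 98,606,461.50 × 0.06854 = CAD 6,758,486.87
Profit = CAD 6,758,486.87 − CAD 6,595,000.00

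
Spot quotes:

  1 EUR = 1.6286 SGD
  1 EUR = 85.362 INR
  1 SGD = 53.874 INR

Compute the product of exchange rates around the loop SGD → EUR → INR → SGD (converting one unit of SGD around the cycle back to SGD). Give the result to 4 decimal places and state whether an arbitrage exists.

0.9729 (arbitrage exists)

Around SGD → EUR → INR → SGD: 1 ÷ 1.6286 × 85.362 ÷ 53.874 = 0.972906
Product < 1; profitable direction is SGD → INR → EUR → SGD.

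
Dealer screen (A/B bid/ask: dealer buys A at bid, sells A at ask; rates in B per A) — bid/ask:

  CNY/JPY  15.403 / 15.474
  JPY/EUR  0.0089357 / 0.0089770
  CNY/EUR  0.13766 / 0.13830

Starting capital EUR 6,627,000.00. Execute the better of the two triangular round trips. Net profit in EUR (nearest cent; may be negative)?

Best loop EUR → CNY → JPY → EUR:
EUR 6,627,000.00 ÷ 0.13830 (buy CNY at ask) = CNY 47,917,570.50
CNY 47,917,570.50 × 15.403 (sell CNY at bid) = JPY 738,074,338
JPY 738,074,338 × 0.0089357 (sell JPY at bid) = EUR 6,595,210.87

Net result: EUR -31,789.13 (no profitable arbitrage after spreads)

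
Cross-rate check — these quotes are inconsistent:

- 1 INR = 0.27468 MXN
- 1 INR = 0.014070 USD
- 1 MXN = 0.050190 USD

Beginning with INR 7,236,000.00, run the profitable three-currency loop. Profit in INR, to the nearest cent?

Profit: INR 148,964.66

Profitable loop is INR → USD → MXN → INR:
INR 7,236,000.00 × 0.014070 = USD 101,810.52
USD 101,810.52 ÷ 0.050190 = MXN 2,028,502.09
MXN 2,028,502.09 ÷ 0.27468 = INR 7,384,964.66
Profit = INR 7,384,964.66 − INR 7,236,000.00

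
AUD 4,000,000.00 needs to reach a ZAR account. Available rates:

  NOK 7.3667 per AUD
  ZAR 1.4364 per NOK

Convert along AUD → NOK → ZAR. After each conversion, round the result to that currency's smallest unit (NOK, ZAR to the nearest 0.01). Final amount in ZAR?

AUD 4,000,000.00 × 7.3667 = NOK 29,466,800.00
NOK 29,466,800.00 × 1.4364 = ZAR 42,326,111.52

ZAR 42,326,111.52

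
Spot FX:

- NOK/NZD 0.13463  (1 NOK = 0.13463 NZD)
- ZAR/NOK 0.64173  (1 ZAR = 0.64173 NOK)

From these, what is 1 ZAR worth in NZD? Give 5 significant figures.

1 ZAR × 0.64173 = 0.64173 NOK
0.64173 NOK × 0.13463 = 0.0863961 NZD

ZAR/NZD = 0.086396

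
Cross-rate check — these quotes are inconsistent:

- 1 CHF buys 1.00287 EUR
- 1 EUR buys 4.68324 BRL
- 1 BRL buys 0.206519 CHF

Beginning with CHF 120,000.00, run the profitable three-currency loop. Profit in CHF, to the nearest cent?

Profitable loop is CHF → BRL → EUR → CHF:
CHF 120,000.00 ÷ 0.206519 = BRL 581,060.34
BRL 581,060.34 ÷ 4.68324 = EUR 124,072.30
EUR 124,072.30 ÷ 1.00287 = CHF 123,717.23
Profit = CHF 123,717.23 − CHF 120,000.00

Profit: CHF 3,717.23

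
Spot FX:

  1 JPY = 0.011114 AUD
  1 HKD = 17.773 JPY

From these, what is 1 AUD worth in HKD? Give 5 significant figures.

AUD/HKD = 5.0625

1 AUD ÷ 0.011114 = 89.9766 JPY
89.9766 JPY ÷ 17.773 = 5.06254 HKD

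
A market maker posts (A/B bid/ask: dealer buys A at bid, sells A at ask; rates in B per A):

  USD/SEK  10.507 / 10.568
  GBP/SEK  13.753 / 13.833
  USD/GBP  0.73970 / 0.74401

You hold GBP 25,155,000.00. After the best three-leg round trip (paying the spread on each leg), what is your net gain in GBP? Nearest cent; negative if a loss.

Best loop GBP → USD → SEK → GBP:
GBP 25,155,000.00 ÷ 0.74401 (buy USD at ask) = USD 33,810,029.44
USD 33,810,029.44 × 10.507 (sell USD at bid) = SEK 355,241,979.27
SEK 355,241,979.27 ÷ 13.833 (buy GBP at ask) = GBP 25,680,761.89

Net profit: GBP 525,761.89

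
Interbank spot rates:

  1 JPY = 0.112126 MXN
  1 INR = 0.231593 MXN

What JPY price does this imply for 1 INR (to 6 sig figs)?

INR/JPY = 2.06547

1 INR × 0.231593 = 0.231593 MXN
0.231593 MXN ÷ 0.112126 = 2.06547 JPY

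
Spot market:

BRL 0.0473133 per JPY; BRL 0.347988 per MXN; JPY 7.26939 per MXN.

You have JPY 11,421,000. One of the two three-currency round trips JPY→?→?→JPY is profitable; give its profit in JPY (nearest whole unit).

Profitable loop is JPY → MXN → BRL → JPY:
JPY 11,421,000 ÷ 7.26939 = MXN 1,571,108.44
MXN 1,571,108.44 × 0.347988 = BRL 546,726.88
BRL 546,726.88 ÷ 0.0473133 = JPY 11,555,459
Profit = JPY 11,555,459 − JPY 11,421,000

Profit: JPY 134,459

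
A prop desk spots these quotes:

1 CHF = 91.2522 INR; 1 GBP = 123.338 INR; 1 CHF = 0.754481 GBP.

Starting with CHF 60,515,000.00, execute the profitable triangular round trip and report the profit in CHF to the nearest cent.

Profit: CHF 1,196,329.55

Profitable loop is CHF → GBP → INR → CHF:
CHF 60,515,000.00 × 0.754481 = GBP 45,657,417.71
GBP 45,657,417.71 × 123.338 = INR 5,631,294,586.13
INR 5,631,294,586.13 ÷ 91.2522 = CHF 61,711,329.55
Profit = CHF 61,711,329.55 − CHF 60,515,000.00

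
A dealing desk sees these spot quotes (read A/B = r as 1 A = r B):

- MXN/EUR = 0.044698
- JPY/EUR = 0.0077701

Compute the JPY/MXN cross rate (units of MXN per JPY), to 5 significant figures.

JPY/MXN = 0.17384

1 JPY × 0.0077701 = 0.0077701 EUR
0.0077701 EUR ÷ 0.044698 = 0.173836 MXN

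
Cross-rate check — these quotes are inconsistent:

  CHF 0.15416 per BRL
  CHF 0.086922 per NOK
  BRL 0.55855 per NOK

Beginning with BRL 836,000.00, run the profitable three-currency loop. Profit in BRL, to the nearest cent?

Profit: BRL 7,921.85

Profitable loop is BRL → NOK → CHF → BRL:
BRL 836,000.00 ÷ 0.55855 = NOK 1,496,732.61
NOK 1,496,732.61 × 0.086922 = CHF 130,098.99
CHF 130,098.99 ÷ 0.15416 = BRL 843,921.85
Profit = BRL 843,921.85 − BRL 836,000.00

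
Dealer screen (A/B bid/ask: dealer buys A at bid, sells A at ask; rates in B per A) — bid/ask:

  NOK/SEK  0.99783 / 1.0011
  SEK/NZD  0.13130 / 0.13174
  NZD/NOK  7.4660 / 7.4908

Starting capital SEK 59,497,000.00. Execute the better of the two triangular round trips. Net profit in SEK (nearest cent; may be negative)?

Best loop SEK → NOK → NZD → SEK:
SEK 59,497,000.00 ÷ 1.0011 (buy NOK at ask) = NOK 59,431,625.21
NOK 59,431,625.21 ÷ 7.4908 (buy NZD at ask) = NZD 7,933,949.01
NZD 7,933,949.01 ÷ 0.13174 (buy SEK at ask) = SEK 60,224,297.90

Net profit: SEK 727,297.90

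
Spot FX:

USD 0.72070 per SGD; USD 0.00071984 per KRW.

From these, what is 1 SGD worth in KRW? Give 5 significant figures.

1 SGD × 0.72070 = 0.7207 USD
0.7207 USD ÷ 0.00071984 = 1001.19 KRW

SGD/KRW = 1001.2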